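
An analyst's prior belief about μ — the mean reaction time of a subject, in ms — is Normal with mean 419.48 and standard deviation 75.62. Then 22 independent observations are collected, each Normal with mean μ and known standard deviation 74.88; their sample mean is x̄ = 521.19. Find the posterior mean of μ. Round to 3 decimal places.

Posterior mean ≈ 516.850

With known σ, the Normal prior is conjugate. Weight on the data is w = (n/σ²)/(n/σ² + 1/τ₀²) = 0.00392366/(0.00392366+0.00017487) = 0.95733.
Posterior mean = w·x̄ + (1−w)·μ₀ = 0.95733·521.19 + 0.042668·419.48 = 516.850.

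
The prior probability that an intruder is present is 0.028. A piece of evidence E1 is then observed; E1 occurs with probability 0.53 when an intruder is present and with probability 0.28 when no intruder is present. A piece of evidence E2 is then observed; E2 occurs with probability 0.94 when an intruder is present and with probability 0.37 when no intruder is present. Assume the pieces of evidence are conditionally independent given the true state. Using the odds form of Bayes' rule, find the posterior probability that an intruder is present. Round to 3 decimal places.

Posterior probability ≈ 0.122

Prior odds = 0.028/(1−0.028) = 0.028807.
Likelihood ratio for E1 = 0.53/0.28 = 1.8929.
Likelihood ratio for E2 = 0.94/0.37 = 2.5405.
Posterior odds = prior odds × LR₁ × LR₂ = 0.13853.
Posterior probability = odds/(1+odds) = 0.13853/1.1385 = 0.122.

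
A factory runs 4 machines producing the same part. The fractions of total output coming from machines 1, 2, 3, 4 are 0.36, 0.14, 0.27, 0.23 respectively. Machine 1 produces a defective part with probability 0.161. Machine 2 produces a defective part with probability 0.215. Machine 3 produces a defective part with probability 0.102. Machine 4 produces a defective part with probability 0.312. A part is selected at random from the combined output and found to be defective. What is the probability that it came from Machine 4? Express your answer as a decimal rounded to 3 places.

Posterior probability ≈ 0.383

P(defective|M1) = 0.161; P(defective|M2) = 0.215; P(defective|M3) = 0.102; P(defective|M4) = 0.312.
Prior × likelihood for each source: 0.36·0.161=0.05796, 0.14·0.215=0.03010, 0.27·0.102=0.02754, 0.23·0.312=0.07176. Summing gives P(defective) = 0.18736.
P(Machine 4 | defective) = 0.07176 / 0.18736 = 0.383.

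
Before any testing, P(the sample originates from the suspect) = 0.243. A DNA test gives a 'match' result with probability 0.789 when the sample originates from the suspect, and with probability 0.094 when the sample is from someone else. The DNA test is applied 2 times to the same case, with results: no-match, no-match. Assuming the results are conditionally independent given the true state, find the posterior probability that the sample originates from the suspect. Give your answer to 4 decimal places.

Posterior P(H) ≈ 0.0171

With H the event that the sample originates from the suspect, the joint likelihood of the observed sequence is P(data|H) = 0.211·0.211 = 0.044521 and P(data|¬H) = 0.906·0.906 = 0.82084.
Bayes: P(H|data) = 0.243·0.044521 / (0.243·0.044521 + 0.757·0.82084) = 0.010819/0.63219 = 0.0171.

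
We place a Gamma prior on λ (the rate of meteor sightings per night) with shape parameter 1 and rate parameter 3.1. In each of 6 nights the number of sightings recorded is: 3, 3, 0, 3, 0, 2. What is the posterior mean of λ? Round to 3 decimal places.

Total count ∑xᵢ = 11 over n = 6 nights.
Gamma is conjugate to the Poisson likelihood: posterior is Gamma(shape = 1+11 = 12, rate = 3.1+6 = 9.1).
E[λ | data] = 12/9.1 = 1.319.

Posterior mean ≈ 1.319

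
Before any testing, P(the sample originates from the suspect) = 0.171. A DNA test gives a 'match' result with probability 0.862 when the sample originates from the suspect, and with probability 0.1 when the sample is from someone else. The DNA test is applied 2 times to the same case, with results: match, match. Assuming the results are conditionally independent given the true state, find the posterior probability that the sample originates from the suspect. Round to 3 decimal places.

With H the event that the sample originates from the suspect, the joint likelihood of the observed sequence is P(data|H) = 0.862·0.862 = 0.74304 and P(data|¬H) = 0.1·0.1 = 0.010000.
Bayes: P(H|data) = 0.171·0.74304 / (0.171·0.74304 + 0.829·0.010000) = 0.12706/0.13535 = 0.9388.

Posterior P(H) ≈ 0.939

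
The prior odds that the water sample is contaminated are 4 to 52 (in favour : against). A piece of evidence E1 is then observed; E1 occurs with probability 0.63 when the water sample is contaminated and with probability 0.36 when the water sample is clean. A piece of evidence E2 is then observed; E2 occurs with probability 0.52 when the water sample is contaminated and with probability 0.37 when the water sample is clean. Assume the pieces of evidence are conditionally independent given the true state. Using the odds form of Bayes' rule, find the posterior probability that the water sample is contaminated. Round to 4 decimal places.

Prior odds = 4/52 = 0.076923. In log-odds, ln(0.076923) = -2.5649.
Add log likelihood ratios: ln(1.7500) + ln(1.4054) = 0.89994.
Posterior log-odds = -1.6650, so posterior odds = exp(-1.6650) = 0.18919. Converting, P(H|E) = 0.18919/1.1892 = 0.1591.

Posterior probability ≈ 0.1591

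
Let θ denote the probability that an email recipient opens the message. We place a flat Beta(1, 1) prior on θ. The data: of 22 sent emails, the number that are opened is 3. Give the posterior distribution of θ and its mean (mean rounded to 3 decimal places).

Posterior: Beta(4, 20); mean ≈ 0.167

Observing 3 successes and 19 failures updates Beta(1, 1) by adding the success and failure counts to the two shape parameters: α = 1+3 = 4, β = 1+19 = 20.
E[θ | data] = 4/(4+20) = 0.167.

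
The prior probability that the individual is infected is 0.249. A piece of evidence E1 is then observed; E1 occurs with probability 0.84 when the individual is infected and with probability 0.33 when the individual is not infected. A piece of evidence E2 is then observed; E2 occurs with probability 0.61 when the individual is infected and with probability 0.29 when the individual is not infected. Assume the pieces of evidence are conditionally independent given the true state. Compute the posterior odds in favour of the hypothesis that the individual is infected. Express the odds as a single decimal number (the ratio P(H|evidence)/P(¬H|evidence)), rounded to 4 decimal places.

Prior odds = 0.249/(1−0.249) = 0.33156.
Likelihood ratio for E1 = 0.84/0.33 = 2.5455.
Likelihood ratio for E2 = 0.61/0.29 = 2.1034.
Posterior odds = prior odds × LR₁ × LR₂ = 1.7752.

Posterior odds ≈ 1.7752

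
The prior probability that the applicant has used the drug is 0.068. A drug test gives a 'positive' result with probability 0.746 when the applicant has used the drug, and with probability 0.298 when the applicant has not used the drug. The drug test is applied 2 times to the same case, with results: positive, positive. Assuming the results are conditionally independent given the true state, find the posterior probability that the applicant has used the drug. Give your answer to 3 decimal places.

With H the event that the applicant has used the drug, the joint likelihood of the observed sequence is P(data|H) = 0.746·0.746 = 0.55652 and P(data|¬H) = 0.298·0.298 = 0.088804.
Bayes: P(H|data) = 0.068·0.55652 / (0.068·0.55652 + 0.932·0.088804) = 0.037843/0.12061 = 0.3138.

Posterior P(H) ≈ 0.314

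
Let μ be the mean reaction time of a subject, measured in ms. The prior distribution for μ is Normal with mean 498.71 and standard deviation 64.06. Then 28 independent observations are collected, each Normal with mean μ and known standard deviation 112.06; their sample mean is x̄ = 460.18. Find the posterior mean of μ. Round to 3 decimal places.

Posterior mean ≈ 463.976

Prior precision 1/τ₀² = 1/64.06² = 0.00024368; data precision n/σ² = 28/112.06² = 0.00222975.
Posterior precision = 0.00024368 + 0.00222975 = 0.00247344.
Posterior mean = (0.00024368·498.71 + 0.00222975·460.18) / 0.00247344 = 463.976.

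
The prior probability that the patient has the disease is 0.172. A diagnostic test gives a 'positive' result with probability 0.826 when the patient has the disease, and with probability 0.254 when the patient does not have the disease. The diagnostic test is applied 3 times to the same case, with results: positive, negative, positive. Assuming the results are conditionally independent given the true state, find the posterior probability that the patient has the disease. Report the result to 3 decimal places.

With H the event that the patient has the disease, the joint likelihood of the observed sequence is P(data|H) = 0.826·0.174·0.826 = 0.11872 and P(data|¬H) = 0.254·0.746·0.254 = 0.048129.
Bayes: P(H|data) = 0.172·0.11872 / (0.172·0.11872 + 0.828·0.048129) = 0.020419/0.060270 = 0.3388.

Posterior P(H) ≈ 0.339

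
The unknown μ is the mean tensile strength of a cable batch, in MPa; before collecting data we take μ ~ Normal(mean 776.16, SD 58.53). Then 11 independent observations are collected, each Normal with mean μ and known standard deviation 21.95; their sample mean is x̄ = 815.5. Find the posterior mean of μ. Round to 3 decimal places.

With known σ, the Normal prior is conjugate. Weight on the data is w = (n/σ²)/(n/σ² + 1/τ₀²) = 0.0228309/(0.0228309+0.00029191) = 0.98738.
Posterior mean = w·x̄ + (1−w)·μ₀ = 0.98738·815.5 + 0.012624·776.16 = 815.003.

Posterior mean ≈ 815.003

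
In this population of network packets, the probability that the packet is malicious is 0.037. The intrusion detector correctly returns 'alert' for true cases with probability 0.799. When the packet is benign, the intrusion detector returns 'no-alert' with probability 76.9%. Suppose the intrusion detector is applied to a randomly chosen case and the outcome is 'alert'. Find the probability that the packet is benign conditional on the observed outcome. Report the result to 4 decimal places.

Write H for 'the packet is malicious'. Prior odds H:¬H = 0.037/0.963 = 0.038422. For the 'alert' outcome, the likelihood ratio is 0.799/0.231 = 3.4589.
Posterior odds = 0.038422 × 3.4589 = 0.13290, so P(H|E) = 0.13290/(1+0.13290) = 0.1173. Then P(¬H|E) = 1 − 0.1173 = 0.8827.

P(¬H | E) ≈ 0.8827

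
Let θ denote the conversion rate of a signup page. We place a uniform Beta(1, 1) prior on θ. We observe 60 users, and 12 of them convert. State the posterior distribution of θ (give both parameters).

The binomial likelihood is conjugate to the Beta prior: with 12 successes and 48 failures, the posterior is Beta(1+12, 1+48) = Beta(13, 49).

Posterior: Beta(13, 49)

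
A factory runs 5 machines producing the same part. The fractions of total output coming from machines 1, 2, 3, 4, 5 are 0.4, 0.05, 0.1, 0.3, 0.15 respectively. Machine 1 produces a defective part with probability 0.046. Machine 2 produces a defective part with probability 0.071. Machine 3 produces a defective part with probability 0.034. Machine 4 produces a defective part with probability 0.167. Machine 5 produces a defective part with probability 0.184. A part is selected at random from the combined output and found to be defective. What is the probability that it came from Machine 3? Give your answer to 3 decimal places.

Posterior probability ≈ 0.033

P(defective|M1) = 0.046; P(defective|M2) = 0.071; P(defective|M3) = 0.034; P(defective|M4) = 0.167; P(defective|M5) = 0.184.
Prior × likelihood for each source: 0.4·0.046=0.01840, 0.05·0.071=0.003550, 0.1·0.034=0.003400, 0.3·0.167=0.05010, 0.15·0.184=0.02760. Summing gives P(defective) = 0.10305.
P(Machine 3 | defective) = 0.003400 / 0.10305 = 0.033.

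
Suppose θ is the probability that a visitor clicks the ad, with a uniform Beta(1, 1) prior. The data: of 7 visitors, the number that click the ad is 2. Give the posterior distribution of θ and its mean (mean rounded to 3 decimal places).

Observing 2 successes and 5 failures updates Beta(1, 1) by adding the success and failure counts to the two shape parameters: α = 1+2 = 3, β = 1+5 = 6.
E[θ | data] = 3/(3+6) = 0.333.

Posterior: Beta(3, 6); mean ≈ 0.333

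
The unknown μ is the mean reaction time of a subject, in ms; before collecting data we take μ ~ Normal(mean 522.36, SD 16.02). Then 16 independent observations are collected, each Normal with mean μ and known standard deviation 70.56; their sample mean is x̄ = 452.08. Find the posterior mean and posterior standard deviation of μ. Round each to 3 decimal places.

Posterior mean ≈ 490.595; posterior SD ≈ 11.859

Prior precision 1/τ₀² = 1/16.02² = 0.00389650; data precision n/σ² = 16/70.56² = 0.00321368.
Posterior precision = 0.00389650 + 0.00321368 = 0.00711018, giving posterior SD = 1/√0.00711018 = 11.859.
Posterior mean = (0.00389650·522.36 + 0.00321368·452.08) / 0.00711018 = 490.595.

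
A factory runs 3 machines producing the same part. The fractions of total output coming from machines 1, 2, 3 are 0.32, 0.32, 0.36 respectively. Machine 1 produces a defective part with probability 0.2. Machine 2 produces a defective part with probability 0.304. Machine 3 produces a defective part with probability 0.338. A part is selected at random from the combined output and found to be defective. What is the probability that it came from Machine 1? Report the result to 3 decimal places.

Posterior probability ≈ 0.226

Tabulate prior·likelihood by source: [1] prior 0.32, lik 0.2, product 0.06400; [2] prior 0.32, lik 0.304, product 0.09728; [3] prior 0.36, lik 0.338, product 0.1217.
Normalizing constant = 0.28296; the posterior for Machine 1 is its product over the sum, 0.06400/0.28296 = 0.226.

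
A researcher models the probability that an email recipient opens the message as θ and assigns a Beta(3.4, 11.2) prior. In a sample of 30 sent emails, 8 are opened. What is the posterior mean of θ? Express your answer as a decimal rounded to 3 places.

Posterior mean ≈ 0.256

The binomial likelihood is conjugate to the Beta prior: with 8 successes and 22 failures, the posterior is Beta(3.4+8, 11.2+22) = Beta(11.4, 33.2).
E[θ | data] = 11.4/(11.4+33.2) = 0.256.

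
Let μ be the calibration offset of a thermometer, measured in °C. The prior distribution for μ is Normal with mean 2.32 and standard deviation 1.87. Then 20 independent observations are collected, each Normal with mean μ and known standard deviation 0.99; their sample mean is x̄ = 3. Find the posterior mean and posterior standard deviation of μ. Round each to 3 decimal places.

With known σ, the Normal prior is conjugate. Weight on the data is w = (n/σ²)/(n/σ² + 1/τ₀²) = 20.4061/(20.4061+0.285968) = 0.98618.
Posterior mean = w·x̄ + (1−w)·μ₀ = 0.98618·3 + 0.013820·2.32 = 2.991. Posterior variance = 1/(20.4061+0.285968) = 0.0483277, so SD = 0.220.

Posterior mean ≈ 2.991; posterior SD ≈ 0.220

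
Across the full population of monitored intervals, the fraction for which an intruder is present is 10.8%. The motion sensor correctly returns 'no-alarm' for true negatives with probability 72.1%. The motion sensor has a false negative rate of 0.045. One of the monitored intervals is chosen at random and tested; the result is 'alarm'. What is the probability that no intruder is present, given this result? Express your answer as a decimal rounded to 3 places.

Write H for 'an intruder is present'. Prior odds H:¬H = 0.108/0.892 = 0.12108. For the 'alarm' outcome, the likelihood ratio is 0.955/0.279 = 3.4229.
Posterior odds = 0.12108 × 3.4229 = 0.41444, so P(H|E) = 0.41444/(1+0.41444) = 0.293. Then P(¬H|E) = 1 − 0.293 = 0.707.

P(¬H | E) ≈ 0.707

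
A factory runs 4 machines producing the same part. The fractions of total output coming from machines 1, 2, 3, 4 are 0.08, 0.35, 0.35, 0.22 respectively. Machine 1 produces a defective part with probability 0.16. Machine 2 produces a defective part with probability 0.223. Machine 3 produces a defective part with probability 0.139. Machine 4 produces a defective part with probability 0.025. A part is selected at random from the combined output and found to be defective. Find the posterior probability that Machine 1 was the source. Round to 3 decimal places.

P(defective|M1) = 0.16; P(defective|M2) = 0.223; P(defective|M3) = 0.139; P(defective|M4) = 0.025.
Prior × likelihood for each source: 0.08·0.16=0.01280, 0.35·0.223=0.07805, 0.35·0.139=0.04865, 0.22·0.025=0.005500. Summing gives P(defective) = 0.14500.
P(Machine 1 | defective) = 0.01280 / 0.14500 = 0.088.

Posterior probability ≈ 0.088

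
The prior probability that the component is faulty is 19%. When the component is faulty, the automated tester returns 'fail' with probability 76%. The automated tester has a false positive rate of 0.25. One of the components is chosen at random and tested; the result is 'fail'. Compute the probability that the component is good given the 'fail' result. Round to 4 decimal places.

Write H for 'the component is faulty'. Prior odds H:¬H = 0.19/0.81 = 0.23457. For the 'fail' outcome, the likelihood ratio is 0.76/0.25 = 3.0400.
Posterior odds = 0.23457 × 3.0400 = 0.71309, so P(H|E) = 0.71309/(1+0.71309) = 0.4163. Then P(¬H|E) = 1 − 0.4163 = 0.5837.

P(¬H | E) ≈ 0.5837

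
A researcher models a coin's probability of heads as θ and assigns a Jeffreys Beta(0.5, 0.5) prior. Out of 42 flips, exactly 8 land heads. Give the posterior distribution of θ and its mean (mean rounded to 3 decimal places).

Posterior: Beta(8.5, 34.5); mean ≈ 0.198

Observing 8 successes and 34 failures updates Beta(0.5, 0.5) by adding the success and failure counts to the two shape parameters: α = 0.5+8 = 8.5, β = 0.5+34 = 34.5.
Posterior mean = α/(α+β) = 8.5/43 = 0.198.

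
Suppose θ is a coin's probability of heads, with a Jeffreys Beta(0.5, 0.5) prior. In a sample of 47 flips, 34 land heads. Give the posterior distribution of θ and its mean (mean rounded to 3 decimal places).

Observing 34 successes and 13 failures updates Beta(0.5, 0.5) by adding the success and failure counts to the two shape parameters: α = 0.5+34 = 34.5, β = 0.5+13 = 13.5.
E[θ | data] = 34.5/(34.5+13.5) = 0.719.

Posterior: Beta(34.5, 13.5); mean ≈ 0.719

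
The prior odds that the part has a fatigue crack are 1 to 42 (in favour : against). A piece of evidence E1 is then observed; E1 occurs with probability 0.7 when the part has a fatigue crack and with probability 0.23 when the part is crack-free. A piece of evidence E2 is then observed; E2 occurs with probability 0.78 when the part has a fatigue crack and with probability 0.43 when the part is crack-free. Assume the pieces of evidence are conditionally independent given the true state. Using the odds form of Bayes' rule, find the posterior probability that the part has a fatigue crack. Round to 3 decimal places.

Posterior probability ≈ 0.116

Prior odds = 1/42 = 0.023810.
Likelihood ratio for E1 = 0.7/0.23 = 3.0435.
Likelihood ratio for E2 = 0.78/0.43 = 1.8140.
Posterior odds = prior odds × LR₁ × LR₂ = 0.13145.
Posterior probability = odds/(1+odds) = 0.13145/1.1314 = 0.116.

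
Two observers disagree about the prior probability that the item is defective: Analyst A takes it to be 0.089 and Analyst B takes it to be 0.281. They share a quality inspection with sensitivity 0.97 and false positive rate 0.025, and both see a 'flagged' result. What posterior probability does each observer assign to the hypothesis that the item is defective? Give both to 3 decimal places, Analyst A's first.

Analyst A: 0.791; Analyst B: 0.938

The likelihood ratio for a 'flagged' result is 0.97/0.025 = 38.800.
Analyst A: prior odds 0.089/0.911 = 0.097695; posterior odds 3.7906; posterior probability 0.791.
Analyst B: prior odds 0.281/0.719 = 0.39082; posterior odds 15.164; posterior probability 0.938.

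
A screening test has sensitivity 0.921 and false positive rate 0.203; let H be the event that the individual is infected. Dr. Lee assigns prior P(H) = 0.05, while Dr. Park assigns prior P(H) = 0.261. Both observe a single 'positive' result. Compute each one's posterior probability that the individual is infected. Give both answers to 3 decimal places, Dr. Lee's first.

Dr. Lee: 0.193; Dr. Park: 0.616

P('+'|H) = 0.921, P('+'|¬H) = 0.203.
Dr. Lee: numerator 0.921·0.05 = 0.046050; evidence = 0.046050+0.203·0.95 = 0.23890; posterior = 0.193.
Dr. Park: numerator 0.921·0.261 = 0.24038; evidence = 0.24038+0.203·0.739 = 0.39040; posterior = 0.616.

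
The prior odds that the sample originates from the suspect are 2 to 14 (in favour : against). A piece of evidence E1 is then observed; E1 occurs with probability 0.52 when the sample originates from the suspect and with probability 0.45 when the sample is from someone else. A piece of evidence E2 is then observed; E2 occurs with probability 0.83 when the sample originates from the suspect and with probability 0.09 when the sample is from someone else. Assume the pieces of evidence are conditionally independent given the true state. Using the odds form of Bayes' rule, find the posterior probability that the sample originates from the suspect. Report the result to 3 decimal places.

Prior odds = 2/14 = 0.14286. In log-odds, ln(0.14286) = -1.9459.
Add log likelihood ratios: ln(1.1556) + ln(9.2222) = 2.3662.
Posterior log-odds = 0.42029, so posterior odds = exp(0.42029) = 1.5224. Converting, P(H|E) = 1.5224/2.5224 = 0.604.

Posterior probability ≈ 0.604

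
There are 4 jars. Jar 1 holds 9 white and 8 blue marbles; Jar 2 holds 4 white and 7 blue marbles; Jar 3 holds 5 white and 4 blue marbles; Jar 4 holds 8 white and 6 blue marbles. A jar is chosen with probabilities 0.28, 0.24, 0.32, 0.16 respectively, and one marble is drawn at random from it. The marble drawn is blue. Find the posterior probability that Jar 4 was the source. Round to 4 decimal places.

Tabulate prior·likelihood by source: [1] prior 0.28, lik 0.4706, product 0.1318; [2] prior 0.24, lik 0.6364, product 0.1527; [3] prior 0.32, lik 0.4444, product 0.1422; [4] prior 0.16, lik 0.4286, product 0.06857.
Normalizing constant = 0.49529; the posterior for Jar 4 is its product over the sum, 0.06857/0.49529 = 0.1384.

Posterior probability ≈ 0.1384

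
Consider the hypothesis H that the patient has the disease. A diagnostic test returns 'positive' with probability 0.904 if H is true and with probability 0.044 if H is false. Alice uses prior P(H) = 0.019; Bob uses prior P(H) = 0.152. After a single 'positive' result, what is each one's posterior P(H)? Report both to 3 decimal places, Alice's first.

Alice: 0.285; Bob: 0.786

The likelihood ratio for a 'positive' result is 0.904/0.044 = 20.545.
Alice: prior odds 0.019/0.981 = 0.019368; posterior odds 0.39792; posterior probability 0.285.
Bob: prior odds 0.152/0.848 = 0.17925; posterior odds 3.6827; posterior probability 0.786.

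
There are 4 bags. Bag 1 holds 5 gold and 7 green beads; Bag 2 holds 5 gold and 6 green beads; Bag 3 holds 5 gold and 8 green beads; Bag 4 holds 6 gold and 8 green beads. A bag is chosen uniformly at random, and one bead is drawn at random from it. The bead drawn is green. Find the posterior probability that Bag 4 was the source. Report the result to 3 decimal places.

Tabulate prior·likelihood by source: [1] prior 0.25, lik 0.5833, product 0.1458; [2] prior 0.25, lik 0.5455, product 0.1364; [3] prior 0.25, lik 0.6154, product 0.1538; [4] prior 0.25, lik 0.5714, product 0.1429.
Normalizing constant = 0.57890; the posterior for Bag 4 is its product over the sum, 0.1429/0.57890 = 0.247.

Posterior probability ≈ 0.247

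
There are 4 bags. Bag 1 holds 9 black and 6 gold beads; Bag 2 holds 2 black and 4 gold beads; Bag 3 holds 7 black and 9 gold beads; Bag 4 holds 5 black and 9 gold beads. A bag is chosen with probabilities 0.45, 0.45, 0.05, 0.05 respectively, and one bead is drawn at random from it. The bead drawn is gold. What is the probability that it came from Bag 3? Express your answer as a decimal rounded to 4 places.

P(gold|Bag 1) = 0.4; P(gold|Bag 2) = 0.6667; P(gold|Bag 3) = 0.5625; P(gold|Bag 4) = 0.6429.
Prior × likelihood for each source: 0.45·0.4=0.1800, 0.45·0.6667=0.3000, 0.05·0.5625=0.02813, 0.05·0.6429=0.03214. Summing gives P(gold) = 0.54027.
P(Bag 3 | gold) = 0.02813 / 0.54027 = 0.0521.

Posterior probability ≈ 0.0521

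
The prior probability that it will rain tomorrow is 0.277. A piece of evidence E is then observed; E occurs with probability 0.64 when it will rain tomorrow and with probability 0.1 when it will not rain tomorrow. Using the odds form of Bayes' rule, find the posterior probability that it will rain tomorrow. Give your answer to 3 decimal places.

Posterior probability ≈ 0.710

Prior odds = 0.277/(1−0.277) = 0.38313.
Likelihood ratio for E = 0.64/0.1 = 6.4000.
Posterior odds = prior odds × LR = 2.4520.
Posterior probability = odds/(1+odds) = 2.4520/3.4520 = 0.710.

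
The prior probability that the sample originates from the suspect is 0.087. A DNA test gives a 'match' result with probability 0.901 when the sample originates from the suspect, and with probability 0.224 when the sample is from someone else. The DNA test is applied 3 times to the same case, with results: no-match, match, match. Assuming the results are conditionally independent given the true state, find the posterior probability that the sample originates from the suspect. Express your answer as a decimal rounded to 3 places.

Posterior P(H) ≈ 0.164

Let H be the event that the sample originates from the suspect; start with P(H) = 0.087. P('match'|H) = 0.901, P('match'|¬H) = 0.224.
Update on result 1 ('no-match'): P(H) ← 0.099·0.0870 / (0.099·0.0870 + 0.776·0.9130) = 0.0086130/0.71710 = 0.0120.
Update on result 2 ('match'): P(H) ← 0.901·0.0120 / (0.901·0.0120 + 0.224·0.9880) = 0.010822/0.23213 = 0.0466.
Update on result 3 ('match'): P(H) ← 0.901·0.0466 / (0.901·0.0466 + 0.224·0.9534) = 0.042004/0.25556 = 0.1644.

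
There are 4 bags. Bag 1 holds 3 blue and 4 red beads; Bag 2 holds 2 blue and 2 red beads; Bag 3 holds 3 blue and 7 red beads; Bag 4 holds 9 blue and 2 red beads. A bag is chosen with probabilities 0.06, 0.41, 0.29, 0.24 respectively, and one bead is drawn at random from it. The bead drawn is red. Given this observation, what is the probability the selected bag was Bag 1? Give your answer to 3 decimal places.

Tabulate prior·likelihood by source: [1] prior 0.06, lik 0.5714, product 0.03429; [2] prior 0.41, lik 0.5, product 0.2050; [3] prior 0.29, lik 0.7, product 0.2030; [4] prior 0.24, lik 0.1818, product 0.04364.
Normalizing constant = 0.48592; the posterior for Bag 1 is its product over the sum, 0.03429/0.48592 = 0.071.

Posterior probability ≈ 0.071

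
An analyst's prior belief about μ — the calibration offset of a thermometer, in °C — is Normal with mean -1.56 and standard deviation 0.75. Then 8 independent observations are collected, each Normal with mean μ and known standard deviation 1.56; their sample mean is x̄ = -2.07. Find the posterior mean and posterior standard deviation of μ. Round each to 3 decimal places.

With known σ, the Normal prior is conjugate. Weight on the data is w = (n/σ²)/(n/σ² + 1/τ₀²) = 3.28731/(3.28731+1.77778) = 0.64901.
Posterior mean = w·x̄ + (1−w)·μ₀ = 0.64901·-2.07 + 0.35099·-1.56 = -1.891. Posterior variance = 1/(3.28731+1.77778) = 0.197430, so SD = 0.444.

Posterior mean ≈ -1.891; posterior SD ≈ 0.444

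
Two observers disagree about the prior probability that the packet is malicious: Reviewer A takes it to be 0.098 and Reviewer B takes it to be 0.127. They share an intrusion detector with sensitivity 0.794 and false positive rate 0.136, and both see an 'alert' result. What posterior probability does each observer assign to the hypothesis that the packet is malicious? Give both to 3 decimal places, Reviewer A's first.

Reviewer A: 0.388; Reviewer B: 0.459

P('+'|H) = 0.794, P('+'|¬H) = 0.136.
Reviewer A: numerator 0.794·0.098 = 0.077812; evidence = 0.077812+0.136·0.902 = 0.20048; posterior = 0.388.
Reviewer B: numerator 0.794·0.127 = 0.10084; evidence = 0.10084+0.136·0.873 = 0.21957; posterior = 0.459.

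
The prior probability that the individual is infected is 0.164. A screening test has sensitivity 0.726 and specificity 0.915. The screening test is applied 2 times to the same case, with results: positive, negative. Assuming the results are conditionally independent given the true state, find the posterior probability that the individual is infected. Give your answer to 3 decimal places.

Posterior P(H) ≈ 0.334

Let H be the event that the individual is infected; start with P(H) = 0.164. P('positive'|H) = 0.726, P('positive'|¬H) = 0.085.
Update on result 1 ('positive'): P(H) ← 0.726·0.1640 / (0.726·0.1640 + 0.085·0.8360) = 0.11906/0.19012 = 0.6262.
Update on result 2 ('negative'): P(H) ← 0.274·0.6262 / (0.274·0.6262 + 0.915·0.3738) = 0.17159/0.51358 = 0.3341.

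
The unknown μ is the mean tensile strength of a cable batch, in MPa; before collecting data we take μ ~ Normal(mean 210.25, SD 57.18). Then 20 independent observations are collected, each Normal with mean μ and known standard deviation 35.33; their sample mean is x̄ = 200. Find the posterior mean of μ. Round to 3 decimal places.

Posterior mean ≈ 200.192

With known σ, the Normal prior is conjugate. Weight on the data is w = (n/σ²)/(n/σ² + 1/τ₀²) = 0.0160230/(0.0160230+0.00030585) = 0.98127.
Posterior mean = w·x̄ + (1−w)·μ₀ = 0.98127·200 + 0.018731·210.25 = 200.192.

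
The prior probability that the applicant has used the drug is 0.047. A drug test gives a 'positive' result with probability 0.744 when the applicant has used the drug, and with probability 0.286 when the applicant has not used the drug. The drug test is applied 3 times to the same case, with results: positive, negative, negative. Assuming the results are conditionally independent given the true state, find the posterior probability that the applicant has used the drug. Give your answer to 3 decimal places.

Let H be the event that the applicant has used the drug; start with P(H) = 0.047. P('positive'|H) = 0.744, P('positive'|¬H) = 0.286.
Update on result 1 ('positive'): P(H) ← 0.744·0.0470 / (0.744·0.0470 + 0.286·0.9530) = 0.034968/0.30753 = 0.1137.
Update on result 2 ('negative'): P(H) ← 0.256·0.1137 / (0.256·0.1137 + 0.714·0.8863) = 0.029109/0.66192 = 0.0440.
Update on result 3 ('negative'): P(H) ← 0.256·0.0440 / (0.256·0.0440 + 0.714·0.9560) = 0.011258/0.69386 = 0.0162.

Posterior P(H) ≈ 0.016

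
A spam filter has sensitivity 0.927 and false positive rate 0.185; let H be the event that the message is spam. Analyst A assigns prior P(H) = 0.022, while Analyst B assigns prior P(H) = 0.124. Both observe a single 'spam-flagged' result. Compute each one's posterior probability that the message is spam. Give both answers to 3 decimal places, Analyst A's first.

Analyst A: 0.101; Analyst B: 0.415

The likelihood ratio for a 'spam-flagged' result is 0.927/0.185 = 5.0108.
Analyst A: prior odds 0.022/0.978 = 0.022495; posterior odds 0.11272; posterior probability 0.101.
Analyst B: prior odds 0.124/0.876 = 0.14155; posterior odds 0.70929; posterior probability 0.415.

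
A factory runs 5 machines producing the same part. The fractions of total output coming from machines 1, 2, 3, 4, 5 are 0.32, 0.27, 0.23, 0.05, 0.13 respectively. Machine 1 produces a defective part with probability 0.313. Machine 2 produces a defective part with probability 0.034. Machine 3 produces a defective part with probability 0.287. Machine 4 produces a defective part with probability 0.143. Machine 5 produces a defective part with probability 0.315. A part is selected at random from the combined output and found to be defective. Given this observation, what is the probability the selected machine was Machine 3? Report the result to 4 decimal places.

Posterior probability ≈ 0.2954

P(defective|M1) = 0.313; P(defective|M2) = 0.034; P(defective|M3) = 0.287; P(defective|M4) = 0.143; P(defective|M5) = 0.315.
Prior × likelihood for each source: 0.32·0.313=0.1002, 0.27·0.034=0.009180, 0.23·0.287=0.06601, 0.05·0.143=0.007150, 0.13·0.315=0.04095. Summing gives P(defective) = 0.22345.
P(Machine 3 | defective) = 0.06601 / 0.22345 = 0.2954.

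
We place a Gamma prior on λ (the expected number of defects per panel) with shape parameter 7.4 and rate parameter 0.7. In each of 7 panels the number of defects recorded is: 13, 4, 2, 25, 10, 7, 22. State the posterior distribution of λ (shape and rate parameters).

Total count ∑xᵢ = 83 over n = 7 panels.
Gamma is conjugate to the Poisson likelihood: posterior is Gamma(shape = 7.4+83 = 90.4, rate = 0.7+7 = 7.7).

Posterior: Gamma(shape=90.4, rate=7.7)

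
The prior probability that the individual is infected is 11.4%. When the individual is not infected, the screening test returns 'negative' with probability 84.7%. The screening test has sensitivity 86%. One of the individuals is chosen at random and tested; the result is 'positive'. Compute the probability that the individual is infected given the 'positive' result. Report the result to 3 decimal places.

Write H for 'the individual is infected'. Prior odds H:¬H = 0.114/0.886 = 0.12867. For the 'positive' outcome, the likelihood ratio is 0.86/0.153 = 5.6209.
Posterior odds = 0.12867 × 5.6209 = 0.72323, so P(H|E) = 0.72323/(1+0.72323) = 0.420.

P(H | E) ≈ 0.420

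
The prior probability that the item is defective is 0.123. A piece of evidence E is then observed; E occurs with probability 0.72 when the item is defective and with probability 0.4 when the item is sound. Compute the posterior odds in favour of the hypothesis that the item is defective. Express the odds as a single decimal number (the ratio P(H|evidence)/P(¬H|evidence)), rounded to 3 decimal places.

Prior odds = 0.123/(1−0.123) = 0.14025. In log-odds, ln(0.14025) = -1.9643.
Add log likelihood ratio: ln(1.8000) = 0.58779.
Posterior log-odds = -1.3765, so posterior odds = exp(-1.3765) = 0.25245.

Posterior odds ≈ 0.252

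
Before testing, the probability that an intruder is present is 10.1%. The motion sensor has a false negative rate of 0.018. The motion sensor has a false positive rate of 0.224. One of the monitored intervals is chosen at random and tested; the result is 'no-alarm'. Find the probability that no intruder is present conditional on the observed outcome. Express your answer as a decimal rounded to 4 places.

P(¬H | E) ≈ 0.9974

Write H for 'an intruder is present'. Prior odds H:¬H = 0.101/0.899 = 0.11235. For the 'no-alarm' outcome, the likelihood ratio is 0.018/0.776 = 0.023196.
Posterior odds = 0.11235 × 0.023196 = 0.0026060, so P(H|E) = 0.0026060/(1+0.0026060) = 0.0026. Then P(¬H|E) = 1 − 0.0026 = 0.9974.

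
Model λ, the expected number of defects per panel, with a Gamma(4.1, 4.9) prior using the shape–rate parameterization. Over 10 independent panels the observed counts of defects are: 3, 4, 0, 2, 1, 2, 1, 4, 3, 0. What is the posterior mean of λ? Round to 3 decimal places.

Posterior mean ≈ 1.617

Total count ∑xᵢ = 20 over n = 10 panels.
Gamma is conjugate to the Poisson likelihood: posterior is Gamma(shape = 4.1+20 = 24.1, rate = 4.9+10 = 14.9).
E[λ | data] = 24.1/14.9 = 1.617.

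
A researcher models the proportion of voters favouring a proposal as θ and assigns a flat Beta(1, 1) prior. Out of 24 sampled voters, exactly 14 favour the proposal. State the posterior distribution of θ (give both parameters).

Observing 14 successes and 10 failures updates Beta(1, 1) by adding the success and failure counts to the two shape parameters: α = 1+14 = 15, β = 1+10 = 11.

Posterior: Beta(15, 11)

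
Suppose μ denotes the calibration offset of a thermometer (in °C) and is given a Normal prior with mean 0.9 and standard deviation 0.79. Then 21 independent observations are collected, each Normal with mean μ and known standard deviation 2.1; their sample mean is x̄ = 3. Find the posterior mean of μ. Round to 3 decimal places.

Posterior mean ≈ 2.471

With known σ, the Normal prior is conjugate. Weight on the data is w = (n/σ²)/(n/σ² + 1/τ₀²) = 4.76190/(4.76190+1.60231) = 0.74823.
Posterior mean = w·x̄ + (1−w)·μ₀ = 0.74823·3 + 0.25177·0.9 = 2.471.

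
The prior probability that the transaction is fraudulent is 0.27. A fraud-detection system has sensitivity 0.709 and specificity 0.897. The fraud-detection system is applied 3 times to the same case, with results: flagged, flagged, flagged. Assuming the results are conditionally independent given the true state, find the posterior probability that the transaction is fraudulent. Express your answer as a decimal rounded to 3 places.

With H the event that the transaction is fraudulent, the joint likelihood of the observed sequence is P(data|H) = 0.709·0.709·0.709 = 0.35640 and P(data|¬H) = 0.103·0.103·0.103 = 0.0010927.
Bayes: P(H|data) = 0.27·0.35640 / (0.27·0.35640 + 0.73·0.0010927) = 0.096228/0.097026 = 0.9918.

Posterior P(H) ≈ 0.992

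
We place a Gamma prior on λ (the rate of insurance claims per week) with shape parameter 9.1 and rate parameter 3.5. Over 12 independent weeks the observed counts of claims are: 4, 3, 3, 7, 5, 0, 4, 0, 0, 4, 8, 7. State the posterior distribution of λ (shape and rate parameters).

The Poisson likelihood adds the total count to the shape and the number of exposure periods to the rate. Here ∑xᵢ = 45 and n = 12, so shape 9.1→54.1 and rate 3.5→15.5.

Posterior: Gamma(shape=54.1, rate=15.5)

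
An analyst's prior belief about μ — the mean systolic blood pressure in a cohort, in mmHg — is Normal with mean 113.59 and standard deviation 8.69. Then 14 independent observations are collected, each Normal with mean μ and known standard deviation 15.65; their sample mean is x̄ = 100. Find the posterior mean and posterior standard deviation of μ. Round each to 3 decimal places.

Posterior mean ≈ 102.556; posterior SD ≈ 3.769

Prior precision 1/τ₀² = 1/8.69² = 0.0132422; data precision n/σ² = 14/15.65² = 0.0571609.
Posterior precision = 0.0132422 + 0.0571609 = 0.0704031, giving posterior SD = 1/√0.0704031 = 3.769.
Posterior mean = (0.0132422·113.59 + 0.0571609·100) / 0.0704031 = 102.556.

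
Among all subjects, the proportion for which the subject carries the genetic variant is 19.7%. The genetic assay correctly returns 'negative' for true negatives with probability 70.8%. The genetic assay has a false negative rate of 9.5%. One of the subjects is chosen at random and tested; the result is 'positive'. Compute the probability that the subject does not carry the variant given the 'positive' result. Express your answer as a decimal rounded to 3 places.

Let H be the event that the subject carries the genetic variant. P(H) = 0.197, so P(¬H) = 0.803. With E the 'positive' result, P(E|H) = 0.905 and P(E|¬H) = 0.292.
P(E) = 0.905·0.197 + 0.292·0.803 = 0.17828 + 0.23448 = 0.41276.
By Bayes' theorem, P(H|E) = 0.17828 / 0.41276 = 0.432. Hence P(¬H|E) = 1 − 0.432 = 0.568.

P(¬H | E) ≈ 0.568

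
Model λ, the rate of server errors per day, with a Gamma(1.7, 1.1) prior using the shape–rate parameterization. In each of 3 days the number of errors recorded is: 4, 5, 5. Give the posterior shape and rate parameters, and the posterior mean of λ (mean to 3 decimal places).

The Poisson likelihood adds the total count to the shape and the number of exposure periods to the rate. Here ∑xᵢ = 14 and n = 3, so shape 1.7→15.7 and rate 1.1→4.1.
Posterior mean = shape/rate = 15.7/4.1 = 3.829.

Posterior: Gamma(shape=15.7, rate=4.1); mean ≈ 3.829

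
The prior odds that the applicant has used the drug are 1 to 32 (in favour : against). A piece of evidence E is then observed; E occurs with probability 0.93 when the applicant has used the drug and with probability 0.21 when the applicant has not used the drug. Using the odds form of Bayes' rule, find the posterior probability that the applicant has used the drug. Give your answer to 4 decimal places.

Prior odds = 1/32 = 0.031250.
Likelihood ratio for E = 0.93/0.21 = 4.4286.
Posterior odds = prior odds × LR = 0.13839.
Posterior probability = odds/(1+odds) = 0.13839/1.1384 = 0.1216.

Posterior probability ≈ 0.1216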